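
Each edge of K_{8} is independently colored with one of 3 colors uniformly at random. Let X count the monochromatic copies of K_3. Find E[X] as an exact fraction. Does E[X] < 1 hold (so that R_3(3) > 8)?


E[X] = C(8, 3) · 3^{1 − 3} = 56 · 3^{−2} = 56/9.
As a reduced fraction: E[X] = 56/9 ≈ 6.2222222.
Is E[X] < 1? NO.
Since E[X] ≥ 1, the first-moment bound is inconclusive at n = 8; it does NOT by itself certify R_3(3) > 8.

E[X] = 56/9 ≈ 6.2222222; E[X] ≥ 1; first-moment method inconclusive here.


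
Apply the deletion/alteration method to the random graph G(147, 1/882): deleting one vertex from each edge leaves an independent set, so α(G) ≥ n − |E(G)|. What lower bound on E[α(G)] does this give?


E[|E(G)|] = C(147, 2)·p = 10731 · (1/882) = 73/6.
E[α(G)] ≥ n − E[|E(G)|] = 147 − 73/6 = 809/6.
Numerically: ≈ 134.8333.
(This is only a lower bound; the true E[α(G)] may be larger.)

E[α(G)] ≥ 809/6 ≈ 134.8333.


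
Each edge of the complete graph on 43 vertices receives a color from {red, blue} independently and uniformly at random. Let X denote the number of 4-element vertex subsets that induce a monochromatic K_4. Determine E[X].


Let X = Σ_S X_S over the C(43, 4) = 123410 subsets S of size 4, where X_S = 1 if the K_4 on S is monochromatic.
For a fixed S, the K_4 on S has C(4, 2) = 6 edges. P[all 6 edges red] = (1/2)^6, and likewise for blue, so P[monochromatic] = 2·(1/2)^6 = 2^{1 − 6} = 1/32.
By linearity: E[X] = C(43, 4) · 2^{1 − 6} = 123410 · 1/32 = 61705/16.
Numerically: E[X] ≈ 3856.56250.

E[X] = C(43,4)·2^(1−C(4,2)) = 61705/16 ≈ 3856.56250.


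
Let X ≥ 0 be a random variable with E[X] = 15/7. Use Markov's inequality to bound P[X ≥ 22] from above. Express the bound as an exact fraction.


μ = E[X] = 15/7, a = 22.
Markov: P[X ≥ 22] ≤ μ/a = (15/7)/22 = 15/154.
Numerically: ≈ 0.0974.
(Since a = 22 > μ = 2.1429, the bound 15/154 is < 1 and informative.)

P[X ≥ 22] ≤ 15/154 ≈ 0.0974.


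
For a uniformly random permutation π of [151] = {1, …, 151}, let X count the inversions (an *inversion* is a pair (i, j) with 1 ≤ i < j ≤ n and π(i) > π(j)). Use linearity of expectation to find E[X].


Write X = Σ X_I over the C(151, 2) = 11325 pairs i < j, with X_I the indicator of one inversion.
There are 11325 indicators.
For each fixed pair i < j, the values π(i) and π(j) are two distinct elements of {1, …, 151} in uniformly random order; by symmetry P[π(i) > π(j)] = 1/2.
By linearity: E[X] = 11325 · (1/2) = C(151, 2) · (1/2) = 11325/2 = 11325/2 ≈ 5662.5000.

E[X] = 11325/2 = 5662.5000.


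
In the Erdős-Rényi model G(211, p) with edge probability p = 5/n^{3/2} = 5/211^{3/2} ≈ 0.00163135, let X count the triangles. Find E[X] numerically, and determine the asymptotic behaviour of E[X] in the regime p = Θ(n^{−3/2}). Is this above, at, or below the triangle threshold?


Number of potential triangles: C(211, 3) = 1543465.
Each occurs with probability p³ ≈ (0.00163135)³ ≈ 4.34149159e-09.
By linearity: E[X] = C(211, 3)·p³ ≈ 1543465 · 4.34149159e-09 ≈ 0.006701.
Since α = 3/2 > 1, p = c/n^{3/2} = o(1/n) is below the triangle threshold p ~ 1/n. Asymptotically E[X] ~ (c³/6)·n^{3(1−α)} = (5³/6)·n^{-1.5} → 0, so by Markov's inequality G has no triangles w.h.p.

E[X] ≈ 0.006701; in regime p = Θ(1/n^{3/2}) E[X] tends to 0 (below the triangle threshold p ~ 1/n).


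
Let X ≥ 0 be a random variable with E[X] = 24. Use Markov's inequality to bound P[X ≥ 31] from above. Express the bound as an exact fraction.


μ = E[X] = 24, a = 31.
Markov: P[X ≥ 31] ≤ μ/a = (24)/31 = 24/31.
Numerically: ≈ 0.774.
(Since a = 31 > μ = 24.000, the bound 24/31 is < 1 and informative.)

P[X ≥ 31] ≤ 24/31 ≈ 0.774.


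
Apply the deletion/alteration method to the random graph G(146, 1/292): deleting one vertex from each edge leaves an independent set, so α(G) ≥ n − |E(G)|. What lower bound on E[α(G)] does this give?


E[|E(G)|] = C(146, 2)·p = 10585 · (1/292) = 145/4.
E[α(G)] ≥ n − E[|E(G)|] = 146 − 145/4 = 439/4.
Numerically: ≈ 109.750.
(This is only a lower bound; the true E[α(G)] may be larger.)

E[α(G)] ≥ 439/4 ≈ 109.750.


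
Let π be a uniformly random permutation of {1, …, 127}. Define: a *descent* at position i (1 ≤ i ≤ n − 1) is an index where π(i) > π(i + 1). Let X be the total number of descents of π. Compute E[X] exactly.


Write X = Σ X_I over i = 1, …, 126, with X_I the indicator of one descent.
There are 126 indicators.
For each fixed i, the pair (π(i), π(i+1)) is a uniformly random ordered pair of distinct values from {1, …, 127}; by symmetry P[π(i) > π(i+1)] = 1/2.
By linearity: E[X] = 126 · (1/2) = (127 − 1) · (1/2) = 63 ≈ 63.000000.

E[X] = 63 = 63.000000.


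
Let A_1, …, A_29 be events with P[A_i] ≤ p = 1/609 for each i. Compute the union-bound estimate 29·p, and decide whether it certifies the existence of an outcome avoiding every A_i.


Union bound: P[∪_{i=1}^{29} A_i] ≤ Σ_i P[A_i] ≤ 29·p = 29·(1/609) = 1/21.
Numerically: 1/21 ≈ 0.0476190.
Is 1/21 < 1? YES.
Since P[∪ A_i] ≤ 1/21 < 1, the complement has P[∩ A_i^c] ≥ 1 − 1/21 = 20/21 > 0, so some outcome avoids every A_i.

29·p = 1/21 ≈ 0.0476190; existence CERTIFIED by the union bound.


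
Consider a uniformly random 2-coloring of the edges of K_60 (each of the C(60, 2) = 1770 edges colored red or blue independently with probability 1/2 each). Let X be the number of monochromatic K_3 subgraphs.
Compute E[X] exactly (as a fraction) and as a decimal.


Let X = Σ_S X_S over the C(60, 3) = 34220 subsets S of size 3, where X_S = 1 if the K_3 on S is monochromatic.
For a fixed S, the K_3 on S has C(3, 2) = 3 edges. P[all 3 edges red] = (1/2)^3, and likewise for blue, so P[monochromatic] = 2·(1/2)^3 = 2^{1 − 3} = 1/4.
By linearity: E[X] = C(60, 3) · 2^{1 − 3} = 34220 · 1/4 = 8555.
Numerically: E[X] ≈ 8555.000.

E[X] = C(60,3)·2^(1−C(3,2)) = 8555 ≈ 8555.000.


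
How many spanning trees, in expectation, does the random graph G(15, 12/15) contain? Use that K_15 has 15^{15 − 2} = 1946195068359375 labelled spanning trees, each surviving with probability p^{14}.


K_15 has 15^{15 − 2} = 1946195068359375 labelled spanning trees.
For each such spanning tree H, let X_H = 1 if all 14 edges of H are present in G. Then P[X_H = 1] = p^{14} = (4/5)^{14} = 268435456/6103515625.
Summing the indicators: E[X] = Σ_H E[X_H] = 1946195068359375 · p^{14} = 1946195068359375 · 268435456/6103515625 = 427972821516288/5.
Numerically: E[X] ≈ 8.559e+13.

E[X] = 1946195068359375 · (4/5)^{14} = 427972821516288/5 ≈ 8.559e+13.


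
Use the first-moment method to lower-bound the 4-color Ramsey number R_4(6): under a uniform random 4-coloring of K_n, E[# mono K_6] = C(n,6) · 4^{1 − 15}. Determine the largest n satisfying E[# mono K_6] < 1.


We need C(n, 6) · 4^{1 − 15} < 1, i.e. C(n, 6) < 4^{15 − 1} = 268435456.
Check values of n near the boundary:
  n = 75: C(75, 6) = 201359550; 201359550 < 268435456? YES
  n = 76: C(76, 6) = 218618940; 218618940 < 268435456? YES
  n = 77: C(77, 6) = 237093780; 237093780 < 268435456? YES
  n = 78: C(78, 6) = 256851595; 256851595 < 268435456? YES
  n = 79: C(79, 6) = 277962685; 277962685 < 268435456? NO
The largest n with C(n, 6) < 268435456 is n = 78 (where E[X] = 256851595/268435456 ≈ 0.956847). Hence R_4(6) > 78, i.e. R_4(6) ≥ 79.

Largest n = 78; hence R_4(6) > 78.


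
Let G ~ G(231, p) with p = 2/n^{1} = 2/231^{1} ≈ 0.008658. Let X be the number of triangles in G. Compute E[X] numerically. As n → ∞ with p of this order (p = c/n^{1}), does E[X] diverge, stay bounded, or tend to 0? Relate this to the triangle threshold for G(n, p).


Number of potential triangles: C(231, 3) = 2027795.
Each occurs with probability p³ ≈ (0.008658)³ ≈ 6.490140e-07.
By linearity: E[X] = C(231, 3)·p³ ≈ 2027795 · 6.490140e-07 ≈ 1.3161.
Here α = 1, so p = 2/n is exactly at the triangle threshold p ~ 1/n. Asymptotically E[X] → c³/6 = 2³/6 = 4/3 ≈ 1.3333, a bounded constant. In this regime the triangle count is asymptotically Poisson(c³/6).

E[X] ≈ 1.3161; in regime p = Θ(1/n^{1}) E[X] stays bounded (at the triangle threshold p ~ 1/n).


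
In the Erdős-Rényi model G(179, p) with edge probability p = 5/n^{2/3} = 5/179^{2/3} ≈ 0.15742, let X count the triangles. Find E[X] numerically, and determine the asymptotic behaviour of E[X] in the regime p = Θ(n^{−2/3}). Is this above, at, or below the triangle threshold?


Number of potential triangles: C(179, 3) = 939929.
Each occurs with probability p³ ≈ (0.15742)³ ≈ 3.9012515e-03.
By linearity: E[X] = C(179, 3)·p³ ≈ 939929 · 3.9012515e-03 ≈ 3666.89944.
Since α = 2/3 < 1, p = c/n^{2/3} ≫ 1/n is above the triangle threshold p ~ 1/n. Asymptotically E[X] ~ (c³/6)·n^{3(1−α)} = (5³/6)·n^{1} → ∞; triangles are abundant w.h.p.

E[X] ≈ 3666.89944; in regime p = Θ(1/n^{2/3}) E[X] diverges (above the triangle threshold p ~ 1/n).


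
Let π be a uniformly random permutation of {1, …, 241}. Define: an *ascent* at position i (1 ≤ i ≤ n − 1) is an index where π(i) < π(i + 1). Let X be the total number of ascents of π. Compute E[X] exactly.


Write X = Σ X_I over i = 1, …, 240, with X_I the indicator of one ascent.
There are 240 indicators.
For each fixed i, the pair (π(i), π(i+1)) is a uniformly random ordered pair of distinct values from {1, …, 241}; by symmetry P[π(i) < π(i+1)] = 1/2.
By linearity: E[X] = 240 · (1/2) = (241 − 1) · (1/2) = 120 ≈ 120.000000.

E[X] = 120 = 120.000000.


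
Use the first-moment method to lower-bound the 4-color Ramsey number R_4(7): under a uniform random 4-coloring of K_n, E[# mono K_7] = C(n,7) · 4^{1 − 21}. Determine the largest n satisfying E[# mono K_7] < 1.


We need C(n, 7) · 4^{1 − 21} < 1, i.e. C(n, 7) < 4^{21 − 1} = 1099511627776.
Check values of n near the boundary:
  n = 177: C(177, 7) = 957664425960; 957664425960 < 1099511627776? YES
  n = 178: C(178, 7) = 996867063280; 996867063280 < 1099511627776? YES
  n = 179: C(179, 7) = 1037437234460; 1037437234460 < 1099511627776? YES
  n = 180: C(180, 7) = 1079414463600; 1079414463600 < 1099511627776? YES
  n = 181: C(181, 7) = 1122839183400; 1122839183400 < 1099511627776? NO
The largest n with C(n, 7) < 1099511627776 is n = 180 (where E[X] = 67463403975/68719476736 ≈ 0.981722). Hence R_4(7) > 180, i.e. R_4(7) ≥ 181.

Largest n = 180; hence R_4(7) > 180.


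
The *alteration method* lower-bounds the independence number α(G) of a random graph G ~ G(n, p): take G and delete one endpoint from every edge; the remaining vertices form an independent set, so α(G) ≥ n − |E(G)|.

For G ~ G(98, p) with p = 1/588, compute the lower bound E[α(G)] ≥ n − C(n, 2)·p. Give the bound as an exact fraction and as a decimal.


E[|E(G)|] = C(98, 2)·p = 4753 · (1/588) = 97/12.
E[α(G)] ≥ n − E[|E(G)|] = 98 − 97/12 = 1079/12.
Numerically: ≈ 89.916667.
(This is only a lower bound; the true E[α(G)] may be larger.)

E[α(G)] ≥ 1079/12 ≈ 89.916667.


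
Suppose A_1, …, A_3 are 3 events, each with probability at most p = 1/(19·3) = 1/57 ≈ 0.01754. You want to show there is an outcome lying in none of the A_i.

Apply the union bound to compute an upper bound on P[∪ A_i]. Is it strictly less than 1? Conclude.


Union bound: P[∪_{i=1}^{3} A_i] ≤ Σ_i P[A_i] ≤ 3·p = 3·(1/57) = 1/19.
Numerically: 1/19 ≈ 0.05263.
Is 1/19 < 1? YES.
Since P[∪ A_i] ≤ 1/19 < 1, the complement has P[∩ A_i^c] ≥ 1 − 1/19 = 18/19 > 0, so some outcome avoids every A_i.

3·p = 1/19 ≈ 0.05263; existence CERTIFIED by the union bound.


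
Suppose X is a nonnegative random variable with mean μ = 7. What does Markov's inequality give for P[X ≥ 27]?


μ = E[X] = 7, a = 27.
Markov: P[X ≥ 27] ≤ μ/a = (7)/27 = 7/27.
Numerically: ≈ 0.2593.
(Since a = 27 > μ = 7.0000, the bound 7/27 is < 1 and informative.)

P[X ≥ 27] ≤ 7/27 ≈ 0.2593.


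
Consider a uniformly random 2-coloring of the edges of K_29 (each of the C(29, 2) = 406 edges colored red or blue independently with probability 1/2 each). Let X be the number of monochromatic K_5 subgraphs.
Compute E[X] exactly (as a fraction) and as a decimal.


Let X = Σ_S X_S over the C(29, 5) = 118755 subsets S of size 5, where X_S = 1 if the K_5 on S is monochromatic.
For a fixed S, the K_5 on S has C(5, 2) = 10 edges. P[all 10 edges red] = (1/2)^10, and likewise for blue, so P[monochromatic] = 2·(1/2)^10 = 2^{1 − 10} = 1/512.
By linearity of expectation: E[X] = C(29, 5) · 2^{1 − 10} = 118755 · 1/512 = 118755/512.
Numerically: E[X] ≈ 231.94336.

E[X] = C(29,5)·2^(1−C(5,2)) = 118755/512 ≈ 231.94336.


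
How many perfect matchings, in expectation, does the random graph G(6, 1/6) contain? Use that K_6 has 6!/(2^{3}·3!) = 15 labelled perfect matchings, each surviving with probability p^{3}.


K_6 has 6!/(2^{3}·3!) = 15 labelled perfect matchings.
For each such perfect matching H, let X_H = 1 if all 3 edges of H are present in G. Then P[X_H = 1] = p^{3} = (1/6)^{3} = 1/216.
By linearity: E[X] = Σ_H E[X_H] = 15 · p^{3} = 15 · 1/216 = 5/72.
Numerically: E[X] ≈ 0.0694.

E[X] = 15 · (1/6)^{3} = 5/72 ≈ 0.0694.


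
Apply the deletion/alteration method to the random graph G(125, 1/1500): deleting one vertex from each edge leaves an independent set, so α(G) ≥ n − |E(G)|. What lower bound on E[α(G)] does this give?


E[|E(G)|] = C(125, 2)·p = 7750 · (1/1500) = 31/6.
E[α(G)] ≥ n − E[|E(G)|] = 125 − 31/6 = 719/6.
Numerically: ≈ 119.833.
(This is only a lower bound; the true E[α(G)] may be larger.)

E[α(G)] ≥ 719/6 ≈ 119.833.


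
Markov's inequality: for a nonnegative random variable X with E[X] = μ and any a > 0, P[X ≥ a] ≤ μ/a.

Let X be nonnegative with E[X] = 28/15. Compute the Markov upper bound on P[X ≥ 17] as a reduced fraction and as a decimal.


μ = E[X] = 28/15, a = 17.
Markov: P[X ≥ 17] ≤ μ/a = (28/15)/17 = 28/255.
Numerically: ≈ 0.110.
(Since a = 17 > μ = 1.867, the bound 28/255 is < 1 and informative.)

P[X ≥ 17] ≤ 28/255 ≈ 0.110.


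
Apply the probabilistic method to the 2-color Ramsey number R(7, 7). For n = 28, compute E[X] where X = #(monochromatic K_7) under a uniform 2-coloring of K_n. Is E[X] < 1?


E[X] = C(28, 7) · 2^{1 − 21} = 1184040 · 2^{−20} = 1184040/1048576.
As a reduced fraction: E[X] = 148005/131072 ≈ 1.129.
Is E[X] < 1? NO.
Since E[X] ≥ 1, the first-moment bound is inconclusive at n = 28; it does NOT by itself certify R(7, 7) > 28.

E[X] = 148005/131072 ≈ 1.129; E[X] ≥ 1; first-moment method inconclusive here.


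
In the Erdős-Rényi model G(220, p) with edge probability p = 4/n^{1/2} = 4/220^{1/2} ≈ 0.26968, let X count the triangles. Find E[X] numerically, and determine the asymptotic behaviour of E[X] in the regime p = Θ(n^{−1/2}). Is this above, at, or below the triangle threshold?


Number of potential triangles: C(220, 3) = 1750540.
Each occurs with probability p³ ≈ (0.26968)³ ≈ 1.96130869e-02.
By linearity: E[X] = C(220, 3)·p³ ≈ 1750540 · 1.96130869e-02 ≈ 34333.493156.
Since α = 1/2 < 1, p = c/n^{1/2} ≫ 1/n is above the triangle threshold p ~ 1/n. Asymptotically E[X] ~ (c³/6)·n^{3(1−α)} = (4³/6)·n^{1.5} → ∞; triangles are abundant w.h.p.

E[X] ≈ 34333.493156; in regime p = Θ(1/n^{1/2}) E[X] diverges (above the triangle threshold p ~ 1/n).


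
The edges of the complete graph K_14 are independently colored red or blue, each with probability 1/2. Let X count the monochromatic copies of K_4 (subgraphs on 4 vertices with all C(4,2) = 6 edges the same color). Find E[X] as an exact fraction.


Let X = Σ_S X_S over the C(14, 4) = 1001 subsets S of size 4, where X_S = 1 if the K_4 on S is monochromatic.
For a fixed S, the K_4 on S has C(4, 2) = 6 edges. P[all 6 edges red] = (1/2)^6, and likewise for blue, so P[monochromatic] = 2·(1/2)^6 = 2^{1 − 6} = 1/32.
By linearity of expectation: E[X] = C(14, 4) · 2^{1 − 6} = 1001 · 1/32 = 1001/32.
Numerically: E[X] ≈ 31.281.

E[X] = C(14,4)·2^(1−C(4,2)) = 1001/32 ≈ 31.281.


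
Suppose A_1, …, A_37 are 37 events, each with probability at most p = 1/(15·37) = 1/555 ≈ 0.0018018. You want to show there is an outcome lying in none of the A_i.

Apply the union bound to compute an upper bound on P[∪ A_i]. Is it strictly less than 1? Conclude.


Union bound: P[∪_{i=1}^{37} A_i] ≤ Σ_i P[A_i] ≤ 37·p = 37·(1/555) = 1/15.
Numerically: 1/15 ≈ 0.0666667.
Is 1/15 < 1? YES.
Since P[∪ A_i] ≤ 1/15 < 1, the complement has P[∩ A_i^c] ≥ 1 − 1/15 = 14/15 > 0, so some outcome avoids every A_i.

37·p = 1/15 ≈ 0.0666667; existence CERTIFIED by the union bound.


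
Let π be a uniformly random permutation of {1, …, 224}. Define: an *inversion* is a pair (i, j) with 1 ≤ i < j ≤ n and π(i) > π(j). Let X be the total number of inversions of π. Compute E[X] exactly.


Write X = Σ X_I over the C(224, 2) = 24976 pairs i < j, with X_I the indicator of one inversion.
There are 24976 indicators.
For each fixed pair i < j, the values π(i) and π(j) are two distinct elements of {1, …, 224} in uniformly random order; by symmetry P[π(i) > π(j)] = 1/2.
By linearity: E[X] = 24976 · (1/2) = C(224, 2) · (1/2) = 24976/2 = 12488 ≈ 12488.0000.

E[X] = 12488 = 12488.0000.


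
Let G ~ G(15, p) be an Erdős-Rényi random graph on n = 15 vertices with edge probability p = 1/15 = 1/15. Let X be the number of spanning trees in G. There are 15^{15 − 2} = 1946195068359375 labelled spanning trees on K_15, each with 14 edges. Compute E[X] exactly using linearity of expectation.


K_15 has 15^{15 − 2} = 1946195068359375 labelled spanning trees.
For each such spanning tree H, let X_H = 1 if all 14 edges of H are present in G. Then P[X_H = 1] = p^{14} = (1/15)^{14} = 1/29192926025390625.
Summing the indicators: E[X] = Σ_H E[X_H] = 1946195068359375 · p^{14} = 1946195068359375 · 1/29192926025390625 = 1/15.
Numerically: E[X] ≈ 0.066667.

E[X] = 1946195068359375 · (1/15)^{14} = 1/15 ≈ 0.066667.


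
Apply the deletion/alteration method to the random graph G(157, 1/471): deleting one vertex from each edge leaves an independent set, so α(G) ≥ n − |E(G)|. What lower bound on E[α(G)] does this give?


E[|E(G)|] = C(157, 2)·p = 12246 · (1/471) = 26.
E[α(G)] ≥ n − E[|E(G)|] = 157 − 26 = 131.
Numerically: ≈ 131.000.
(This is only a lower bound; the true E[α(G)] may be larger.)

E[α(G)] ≥ 131 ≈ 131.000.


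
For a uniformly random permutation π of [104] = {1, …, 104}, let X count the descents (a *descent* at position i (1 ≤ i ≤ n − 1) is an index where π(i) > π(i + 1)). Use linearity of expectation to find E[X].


Write X = Σ X_I over i = 1, …, 103, with X_I the indicator of one descent.
There are 103 indicators.
For each fixed i, the pair (π(i), π(i+1)) is a uniformly random ordered pair of distinct values from {1, …, 104}; by symmetry P[π(i) > π(i+1)] = 1/2.
By linearity: E[X] = 103 · (1/2) = (104 − 1) · (1/2) = 103/2 ≈ 51.5000.

E[X] = 103/2 = 51.5000.


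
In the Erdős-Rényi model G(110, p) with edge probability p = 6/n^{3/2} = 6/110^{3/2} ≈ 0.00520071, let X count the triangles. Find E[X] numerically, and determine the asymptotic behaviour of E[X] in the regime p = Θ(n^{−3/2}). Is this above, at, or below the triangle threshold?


Number of potential triangles: C(110, 3) = 215820.
Each occurs with probability p³ ≈ (0.00520071)³ ≈ 1.40665200e-07.
By linearity: E[X] = C(110, 3)·p³ ≈ 215820 · 1.40665200e-07 ≈ 0.030358.
Since α = 3/2 > 1, p = c/n^{3/2} = o(1/n) is below the triangle threshold p ~ 1/n. Asymptotically E[X] ~ (c³/6)·n^{3(1−α)} = (6³/6)·n^{-1.5} → 0, so by Markov's inequality G has no triangles w.h.p.

E[X] ≈ 0.030358; in regime p = Θ(1/n^{3/2}) E[X] tends to 0 (below the triangle threshold p ~ 1/n).


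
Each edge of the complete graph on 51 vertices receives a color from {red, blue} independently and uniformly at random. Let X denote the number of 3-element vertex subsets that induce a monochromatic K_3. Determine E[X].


Let X = Σ_S X_S over the C(51, 3) = 20825 subsets S of size 3, where X_S = 1 if the K_3 on S is monochromatic.
For a fixed S, the K_3 on S has C(3, 2) = 3 edges. P[all 3 edges red] = (1/2)^3, and likewise for blue, so P[monochromatic] = 2·(1/2)^3 = 2^{1 − 3} = 1/4.
Summing: E[X] = C(51, 3) · 2^{1 − 3} = 20825 · 1/4 = 20825/4.
Numerically: E[X] ≈ 5206.250.

E[X] = C(51,3)·2^(1−C(3,2)) = 20825/4 ≈ 5206.250.


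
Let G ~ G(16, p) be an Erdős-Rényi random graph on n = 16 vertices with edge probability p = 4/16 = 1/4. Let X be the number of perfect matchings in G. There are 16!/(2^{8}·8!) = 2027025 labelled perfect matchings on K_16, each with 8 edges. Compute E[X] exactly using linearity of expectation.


K_16 has 16!/(2^{8}·8!) = 2027025 labelled perfect matchings.
For each such perfect matching H, let X_H = 1 if all 8 edges of H are present in G. Then P[X_H = 1] = p^{8} = (1/4)^{8} = 1/65536.
By linearity of expectation: E[X] = Σ_H E[X_H] = 2027025 · p^{8} = 2027025 · 1/65536 = 2027025/65536.
Numerically: E[X] ≈ 30.9.

E[X] = 2027025 · (1/4)^{8} = 2027025/65536 ≈ 30.9.


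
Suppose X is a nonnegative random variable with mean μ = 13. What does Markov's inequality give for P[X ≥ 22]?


μ = E[X] = 13, a = 22.
Markov: P[X ≥ 22] ≤ μ/a = (13)/22 = 13/22.
Numerically: ≈ 0.59091.
(Since a = 22 > μ = 13.00000, the bound 13/22 is < 1 and informative.)

P[X ≥ 22] ≤ 13/22 ≈ 0.59091.


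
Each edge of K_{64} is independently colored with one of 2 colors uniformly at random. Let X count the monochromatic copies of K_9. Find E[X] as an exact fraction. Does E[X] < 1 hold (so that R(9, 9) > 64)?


E[X] = C(64, 9) · 2^{1 − 36} = 27540584512 · 2^{−35} = 27540584512/34359738368.
As a reduced fraction: E[X] = 430321633/536870912 ≈ 0.801537.
Is E[X] < 1? YES.
Since E[X] < 1, there exists a 2-coloring of K_{64} with no monochromatic K_9; hence R(9, 9) > 64.

E[X] = 430321633/536870912 ≈ 0.801537; E[X] < 1, so R(9, 9) > 64.


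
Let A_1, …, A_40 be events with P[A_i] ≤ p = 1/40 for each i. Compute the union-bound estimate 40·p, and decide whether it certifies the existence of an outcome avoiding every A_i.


Union bound: P[∪_{i=1}^{40} A_i] ≤ Σ_i P[A_i] ≤ 40·p = 40·(1/40) = 1.
Numerically: 1 ≈ 1.000000.
Is 1 < 1? NO.
Since the bound 1 is ≥ 1, the union bound is uninformative here; it does NOT by itself certify existence.

40·p = 1 ≈ 1.000000; existence NOT certified by the union bound.


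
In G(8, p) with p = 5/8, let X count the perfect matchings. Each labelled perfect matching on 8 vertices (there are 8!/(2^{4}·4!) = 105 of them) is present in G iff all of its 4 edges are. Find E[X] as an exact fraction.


K_8 has 8!/(2^{4}·4!) = 105 labelled perfect matchings.
For each such perfect matching H, let X_H = 1 if all 4 edges of H are present in G. Then P[X_H = 1] = p^{4} = (5/8)^{4} = 625/4096.
By linearity: E[X] = Σ_H E[X_H] = 105 · p^{4} = 105 · 625/4096 = 65625/4096.
Numerically: E[X] ≈ 16.0217.

E[X] = 105 · (5/8)^{4} = 65625/4096 ≈ 16.0217.


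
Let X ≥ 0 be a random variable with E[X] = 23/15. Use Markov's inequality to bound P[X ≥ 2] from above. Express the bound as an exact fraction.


μ = E[X] = 23/15, a = 2.
Markov: P[X ≥ 2] ≤ μ/a = (23/15)/2 = 23/30.
Numerically: ≈ 0.76667.
(Since a = 2 > μ = 1.53333, the bound 23/30 is < 1 and informative.)

P[X ≥ 2] ≤ 23/30 ≈ 0.76667.


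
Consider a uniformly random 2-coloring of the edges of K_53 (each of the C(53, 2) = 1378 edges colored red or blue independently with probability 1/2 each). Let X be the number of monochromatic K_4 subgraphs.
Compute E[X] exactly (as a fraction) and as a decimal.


Let X = Σ_S X_S over the C(53, 4) = 292825 subsets S of size 4, where X_S = 1 if the K_4 on S is monochromatic.
For a fixed S, the K_4 on S has C(4, 2) = 6 edges. P[all 6 edges red] = (1/2)^6, and likewise for blue, so P[monochromatic] = 2·(1/2)^6 = 2^{1 − 6} = 1/32.
Summing: E[X] = C(53, 4) · 2^{1 − 6} = 292825 · 1/32 = 292825/32.
Numerically: E[X] ≈ 9150.7812.

E[X] = C(53,4)·2^(1−C(4,2)) = 292825/32 ≈ 9150.7812.


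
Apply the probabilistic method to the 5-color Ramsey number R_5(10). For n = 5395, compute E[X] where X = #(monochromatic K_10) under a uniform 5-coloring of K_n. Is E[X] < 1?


E[X] = C(5395, 10) · 5^{1 − 45} = 5708563736675616143322765475706 · 5^{−44} = 5708563736675616143322765475706/5684341886080801486968994140625.
As a reduced fraction: E[X] = 5708563736675616143322765475706/5684341886080801486968994140625 ≈ 1.00426.
Is E[X] < 1? NO.
Since E[X] ≥ 1, the first-moment bound is inconclusive at n = 5395; it does NOT by itself certify R_5(10) > 5395.

E[X] = 5708563736675616143322765475706/5684341886080801486968994140625 ≈ 1.00426; E[X] ≥ 1; first-moment method inconclusive here.


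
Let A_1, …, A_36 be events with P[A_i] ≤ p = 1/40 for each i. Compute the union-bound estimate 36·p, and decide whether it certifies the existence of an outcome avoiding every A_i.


Union bound: P[∪_{i=1}^{36} A_i] ≤ Σ_i P[A_i] ≤ 36·p = 36·(1/40) = 9/10.
Numerically: 9/10 ≈ 0.90000.
Is 9/10 < 1? YES.
Since P[∪ A_i] ≤ 9/10 < 1, the complement has P[∩ A_i^c] ≥ 1 − 9/10 = 1/10 > 0, so some outcome avoids every A_i.

36·p = 9/10 ≈ 0.90000; existence CERTIFIED by the union bound.


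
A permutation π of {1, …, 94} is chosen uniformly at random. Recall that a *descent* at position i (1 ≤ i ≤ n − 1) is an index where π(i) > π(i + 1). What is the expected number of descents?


Write X = Σ X_I over i = 1, …, 93, with X_I the indicator of one descent.
There are 93 indicators.
For each fixed i, the pair (π(i), π(i+1)) is a uniformly random ordered pair of distinct values from {1, …, 94}; by symmetry P[π(i) > π(i+1)] = 1/2.
By linearity: E[X] = 93 · (1/2) = (94 − 1) · (1/2) = 93/2 ≈ 46.5000.

E[X] = 93/2 = 46.5000.


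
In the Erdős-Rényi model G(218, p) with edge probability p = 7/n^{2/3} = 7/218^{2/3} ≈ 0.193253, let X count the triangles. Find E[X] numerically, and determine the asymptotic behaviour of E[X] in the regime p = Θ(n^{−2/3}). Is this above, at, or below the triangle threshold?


Number of potential triangles: C(218, 3) = 1703016.
Each occurs with probability p³ ≈ (0.193253)³ ≈ 7.21740594e-03.
By linearity: E[X] = C(218, 3)·p³ ≈ 1703016 · 7.21740594e-03 ≈ 12291.357798.
Since α = 2/3 < 1, p = c/n^{2/3} ≫ 1/n is above the triangle threshold p ~ 1/n. Asymptotically E[X] ~ (c³/6)·n^{3(1−α)} = (7³/6)·n^{1} → ∞; triangles are abundant w.h.p.

E[X] ≈ 12291.357798; in regime p = Θ(1/n^{2/3}) E[X] diverges (above the triangle threshold p ~ 1/n).


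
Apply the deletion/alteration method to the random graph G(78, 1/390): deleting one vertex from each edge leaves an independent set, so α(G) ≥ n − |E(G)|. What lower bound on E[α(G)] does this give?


E[|E(G)|] = C(78, 2)·p = 3003 · (1/390) = 77/10.
E[α(G)] ≥ n − E[|E(G)|] = 78 − 77/10 = 703/10.
Numerically: ≈ 70.3000.
(This is only a lower bound; the true E[α(G)] may be larger.)

E[α(G)] ≥ 703/10 ≈ 70.3000.


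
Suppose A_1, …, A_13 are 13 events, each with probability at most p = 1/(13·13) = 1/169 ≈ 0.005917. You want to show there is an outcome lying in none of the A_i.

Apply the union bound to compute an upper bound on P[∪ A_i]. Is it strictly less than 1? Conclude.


Union bound: P[∪_{i=1}^{13} A_i] ≤ Σ_i P[A_i] ≤ 13·p = 13·(1/169) = 1/13.
Numerically: 1/13 ≈ 0.076923.
Is 1/13 < 1? YES.
Since P[∪ A_i] ≤ 1/13 < 1, the complement has P[∩ A_i^c] ≥ 1 − 1/13 = 12/13 > 0, so some outcome avoids every A_i.

13·p = 1/13 ≈ 0.076923; existence CERTIFIED by the union bound.


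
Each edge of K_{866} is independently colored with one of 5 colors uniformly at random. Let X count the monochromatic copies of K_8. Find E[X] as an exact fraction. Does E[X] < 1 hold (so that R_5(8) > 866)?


E[X] = C(866, 8) · 5^{1 − 28} = 7595214554331451620 · 5^{−27} = 7595214554331451620/7450580596923828125.
As a reduced fraction: E[X] = 1519042910866290324/1490116119384765625 ≈ 1.0194.
Is E[X] < 1? NO.
Since E[X] ≥ 1, the first-moment bound is inconclusive at n = 866; it does NOT by itself certify R_5(8) > 866.

E[X] = 1519042910866290324/1490116119384765625 ≈ 1.0194; E[X] ≥ 1; first-moment method inconclusive here.


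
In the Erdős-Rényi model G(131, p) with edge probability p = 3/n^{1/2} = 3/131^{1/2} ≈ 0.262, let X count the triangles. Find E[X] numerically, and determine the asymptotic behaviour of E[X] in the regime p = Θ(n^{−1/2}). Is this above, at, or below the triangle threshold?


Number of potential triangles: C(131, 3) = 366145.
Each occurs with probability p³ ≈ (0.262)³ ≈ 1.80076e-02.
By linearity: E[X] = C(131, 3)·p³ ≈ 366145 · 1.80076e-02 ≈ 6593.408.
Since α = 1/2 < 1, p = c/n^{1/2} ≫ 1/n is above the triangle threshold p ~ 1/n. Asymptotically E[X] ~ (c³/6)·n^{3(1−α)} = (3³/6)·n^{1.5} → ∞; triangles are abundant w.h.p.

E[X] ≈ 6593.408; in regime p = Θ(1/n^{1/2}) E[X] diverges (above the triangle threshold p ~ 1/n).


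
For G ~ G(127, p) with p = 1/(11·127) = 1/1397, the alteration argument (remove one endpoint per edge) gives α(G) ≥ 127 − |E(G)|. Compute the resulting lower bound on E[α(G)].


E[|E(G)|] = C(127, 2)·p = 8001 · (1/1397) = 63/11.
E[α(G)] ≥ n − E[|E(G)|] = 127 − 63/11 = 1334/11.
Numerically: ≈ 121.27273.
(This is only a lower bound; the true E[α(G)] may be larger.)

E[α(G)] ≥ 1334/11 ≈ 121.27273.


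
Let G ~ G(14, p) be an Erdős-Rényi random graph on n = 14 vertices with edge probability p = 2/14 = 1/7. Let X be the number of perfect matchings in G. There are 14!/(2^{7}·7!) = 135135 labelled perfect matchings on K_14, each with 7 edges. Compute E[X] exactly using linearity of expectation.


K_14 has 14!/(2^{7}·7!) = 135135 labelled perfect matchings.
For each such perfect matching H, let X_H = 1 if all 7 edges of H are present in G. Then P[X_H = 1] = p^{7} = (1/7)^{7} = 1/823543.
By linearity of expectation: E[X] = Σ_H E[X_H] = 135135 · p^{7} = 135135 · 1/823543 = 19305/117649.
Numerically: E[X] ≈ 0.164.

E[X] = 135135 · (1/7)^{7} = 19305/117649 ≈ 0.164.


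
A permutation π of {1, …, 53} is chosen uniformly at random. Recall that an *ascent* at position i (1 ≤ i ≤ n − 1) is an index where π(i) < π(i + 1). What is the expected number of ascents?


Write X = Σ X_I over i = 1, …, 52, with X_I the indicator of one ascent.
There are 52 indicators.
For each fixed i, the pair (π(i), π(i+1)) is a uniformly random ordered pair of distinct values from {1, …, 53}; by symmetry P[π(i) < π(i+1)] = 1/2.
By linearity: E[X] = 52 · (1/2) = (53 − 1) · (1/2) = 26 ≈ 26.000000.

E[X] = 26 = 26.000000.


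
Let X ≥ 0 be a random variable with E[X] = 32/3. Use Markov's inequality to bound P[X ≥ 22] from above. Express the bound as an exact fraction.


μ = E[X] = 32/3, a = 22.
Markov: P[X ≥ 22] ≤ μ/a = (32/3)/22 = 16/33.
Numerically: ≈ 0.485.
(Since a = 22 > μ = 10.667, the bound 16/33 is < 1 and informative.)

P[X ≥ 22] ≤ 16/33 ≈ 0.485.


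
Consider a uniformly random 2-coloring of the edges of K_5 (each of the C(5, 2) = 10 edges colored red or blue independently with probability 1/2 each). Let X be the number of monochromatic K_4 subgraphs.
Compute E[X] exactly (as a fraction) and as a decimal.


Let X = Σ_S X_S over the C(5, 4) = 5 subsets S of size 4, where X_S = 1 if the K_4 on S is monochromatic.
For a fixed S, the K_4 on S has C(4, 2) = 6 edges. P[all 6 edges red] = (1/2)^6, and likewise for blue, so P[monochromatic] = 2·(1/2)^6 = 2^{1 − 6} = 1/32.
By linearity: E[X] = C(5, 4) · 2^{1 − 6} = 5 · 1/32 = 5/32.
Numerically: E[X] ≈ 0.156250.

E[X] = C(5,4)·2^(1−C(4,2)) = 5/32 ≈ 0.156250.


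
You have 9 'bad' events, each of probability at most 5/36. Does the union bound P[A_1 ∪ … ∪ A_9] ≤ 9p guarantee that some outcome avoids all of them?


Union bound: P[∪_{i=1}^{9} A_i] ≤ Σ_i P[A_i] ≤ 9·p = 9·(5/36) = 5/4.
Numerically: 5/4 ≈ 1.25000.
Is 5/4 < 1? NO.
Since the bound 5/4 is ≥ 1, the union bound is uninformative here; it does NOT by itself certify existence.

9·p = 5/4 ≈ 1.25000; existence NOT certified by the union bound.


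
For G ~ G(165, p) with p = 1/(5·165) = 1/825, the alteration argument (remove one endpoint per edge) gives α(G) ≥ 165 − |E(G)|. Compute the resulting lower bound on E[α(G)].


E[|E(G)|] = C(165, 2)·p = 13530 · (1/825) = 82/5.
E[α(G)] ≥ n − E[|E(G)|] = 165 − 82/5 = 743/5.
Numerically: ≈ 148.600.
(This is only a lower bound; the true E[α(G)] may be larger.)

E[α(G)] ≥ 743/5 ≈ 148.600.


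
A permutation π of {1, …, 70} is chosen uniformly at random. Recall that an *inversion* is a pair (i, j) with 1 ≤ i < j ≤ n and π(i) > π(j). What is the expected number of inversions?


Write X = Σ X_I over the C(70, 2) = 2415 pairs i < j, with X_I the indicator of one inversion.
There are 2415 indicators.
For each fixed pair i < j, the values π(i) and π(j) are two distinct elements of {1, …, 70} in uniformly random order; by symmetry P[π(i) > π(j)] = 1/2.
By linearity: E[X] = 2415 · (1/2) = C(70, 2) · (1/2) = 2415/2 = 2415/2 ≈ 1207.50000.

E[X] = 2415/2 = 1207.50000.


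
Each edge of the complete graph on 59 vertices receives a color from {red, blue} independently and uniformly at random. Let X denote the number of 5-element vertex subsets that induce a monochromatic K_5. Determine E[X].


Let X = Σ_S X_S over the C(59, 5) = 5006386 subsets S of size 5, where X_S = 1 if the K_5 on S is monochromatic.
For a fixed S, the K_5 on S has C(5, 2) = 10 edges. P[all 10 edges red] = (1/2)^10, and likewise for blue, so P[monochromatic] = 2·(1/2)^10 = 2^{1 − 10} = 1/512.
By linearity of expectation: E[X] = C(59, 5) · 2^{1 − 10} = 5006386 · 1/512 = 2503193/256.
Numerically: E[X] ≈ 9778.09766.

E[X] = C(59,5)·2^(1−C(5,2)) = 2503193/256 ≈ 9778.09766.


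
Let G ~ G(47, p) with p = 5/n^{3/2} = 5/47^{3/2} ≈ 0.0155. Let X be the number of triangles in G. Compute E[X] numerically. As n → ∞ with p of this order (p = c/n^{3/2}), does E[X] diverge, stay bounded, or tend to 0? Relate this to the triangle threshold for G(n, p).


Number of potential triangles: C(47, 3) = 16215.
Each occurs with probability p³ ≈ (0.0155)³ ≈ 3.73654e-06.
By linearity: E[X] = C(47, 3)·p³ ≈ 16215 · 3.73654e-06 ≈ 0.061.
Since α = 3/2 > 1, p = c/n^{3/2} = o(1/n) is below the triangle threshold p ~ 1/n. Asymptotically E[X] ~ (c³/6)·n^{3(1−α)} = (5³/6)·n^{-1.5} → 0, so by Markov's inequality G has no triangles w.h.p.

E[X] ≈ 0.061; in regime p = Θ(1/n^{3/2}) E[X] tends to 0 (below the triangle threshold p ~ 1/n).


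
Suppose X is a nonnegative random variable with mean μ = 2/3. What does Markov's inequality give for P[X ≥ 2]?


μ = E[X] = 2/3, a = 2.
Markov: P[X ≥ 2] ≤ μ/a = (2/3)/2 = 1/3.
Numerically: ≈ 0.333.
(Since a = 2 > μ = 0.667, the bound 1/3 is < 1 and informative.)

P[X ≥ 2] ≤ 1/3 ≈ 0.333.


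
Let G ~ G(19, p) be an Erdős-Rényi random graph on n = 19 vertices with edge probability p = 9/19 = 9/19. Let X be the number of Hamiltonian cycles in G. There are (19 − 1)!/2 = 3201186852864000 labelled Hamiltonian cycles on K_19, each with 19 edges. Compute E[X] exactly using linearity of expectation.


K_19 has (19 − 1)!/2 = 3201186852864000 labelled Hamiltonian cycles.
For each such Hamiltonian cycle H, let X_H = 1 if all 19 edges of H are present in G. Then P[X_H = 1] = p^{19} = (9/19)^{19} = 1350851717672992089/1978419655660313589123979.
Summing the indicators: E[X] = Σ_H E[X_H] = 3201186852864000 · p^{19} = 3201186852864000 · 1350851717672992089/1978419655660313589123979 = 4324328758783534194876278992896000/1978419655660313589123979.
Numerically: E[X] ≈ 2.186e+09.

E[X] = 3201186852864000 · (9/19)^{19} = 4324328758783534194876278992896000/1978419655660313589123979 ≈ 2.186e+09.


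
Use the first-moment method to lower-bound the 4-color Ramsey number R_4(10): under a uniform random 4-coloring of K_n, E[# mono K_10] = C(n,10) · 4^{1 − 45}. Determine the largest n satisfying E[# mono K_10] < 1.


We need C(n, 10) · 4^{1 − 45} < 1, i.e. C(n, 10) < 4^{45 − 1} = 309485009821345068724781056.
Check values of n near the boundary:
  n = 2017: C(2017, 10) = 300324964434452596180990448; 300324964434452596180990448 < 309485009821345068724781056? YES
  n = 2018: C(2018, 10) = 301820606687612220663963508; 301820606687612220663963508 < 309485009821345068724781056? YES
  n = 2019: C(2019, 10) = 303322949179835278009229628; 303322949179835278009229628 < 309485009821345068724781056? YES
  n = 2020: C(2020, 10) = 304832018578739931133653656; 304832018578739931133653656 < 309485009821345068724781056? YES
  n = 2021: C(2021, 10) = 306347841644770462864800616; 306347841644770462864800616 < 309485009821345068724781056? YES
  n = 2022: C(2022, 10) = 307870445231474093395937796; 307870445231474093395937796 < 309485009821345068724781056? YES
  n = 2023: C(2023, 10) = 309399856285778485315440716; 309399856285778485315440716 < 309485009821345068724781056? YES
  n = 2024: C(2024, 10) = 310936101848269937576192656; 310936101848269937576192656 < 309485009821345068724781056? NO
  n = 2025: C(2025, 10) = 312479209053472269772600560; 312479209053472269772600560 < 309485009821345068724781056? NO
The largest n with C(n, 10) < 309485009821345068724781056 is n = 2023 (where E[X] = 77349964071444621328860179/77371252455336267181195264 ≈ 0.999725). Hence R_4(10) > 2023, i.e. R_4(10) ≥ 2024.

Largest n = 2023; hence R_4(10) > 2023.


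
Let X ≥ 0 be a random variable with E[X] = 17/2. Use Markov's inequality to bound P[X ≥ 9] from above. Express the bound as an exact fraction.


μ = E[X] = 17/2, a = 9.
Markov: P[X ≥ 9] ≤ μ/a = (17/2)/9 = 17/18.
Numerically: ≈ 0.94444.
(Since a = 9 > μ = 8.50000, the bound 17/18 is < 1 and informative.)

P[X ≥ 9] ≤ 17/18 ≈ 0.94444.


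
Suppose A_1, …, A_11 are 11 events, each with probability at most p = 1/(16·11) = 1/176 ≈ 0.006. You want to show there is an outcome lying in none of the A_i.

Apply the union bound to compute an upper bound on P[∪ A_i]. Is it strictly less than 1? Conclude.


Union bound: P[∪_{i=1}^{11} A_i] ≤ Σ_i P[A_i] ≤ 11·p = 11·(1/176) = 1/16.
Numerically: 1/16 ≈ 0.062.
Is 1/16 < 1? YES.
Since P[∪ A_i] ≤ 1/16 < 1, the complement has P[∩ A_i^c] ≥ 1 − 1/16 = 15/16 > 0, so some outcome avoids every A_i.

11·p = 1/16 ≈ 0.062; existence CERTIFIED by the union bound.


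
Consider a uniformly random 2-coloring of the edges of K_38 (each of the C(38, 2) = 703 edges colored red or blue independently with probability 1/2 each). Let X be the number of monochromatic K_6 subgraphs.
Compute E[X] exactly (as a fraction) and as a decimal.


Let X = Σ_S X_S over the C(38, 6) = 2760681 subsets S of size 6, where X_S = 1 if the K_6 on S is monochromatic.
For a fixed S, the K_6 on S has C(6, 2) = 15 edges. P[all 15 edges red] = (1/2)^15, and likewise for blue, so P[monochromatic] = 2·(1/2)^15 = 2^{1 − 15} = 1/16384.
By linearity: E[X] = C(38, 6) · 2^{1 − 15} = 2760681 · 1/16384 = 2760681/16384.
Numerically: E[X] ≈ 168.498596.

E[X] = C(38,6)·2^(1−C(6,2)) = 2760681/16384 ≈ 168.498596.


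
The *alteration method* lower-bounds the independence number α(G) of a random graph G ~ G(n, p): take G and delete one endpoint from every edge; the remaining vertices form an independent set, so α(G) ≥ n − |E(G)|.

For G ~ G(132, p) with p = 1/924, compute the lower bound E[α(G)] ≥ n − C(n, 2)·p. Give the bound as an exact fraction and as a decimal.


E[|E(G)|] = C(132, 2)·p = 8646 · (1/924) = 131/14.
E[α(G)] ≥ n − E[|E(G)|] = 132 − 131/14 = 1717/14.
Numerically: ≈ 122.643.
(This is only a lower bound; the true E[α(G)] may be larger.)

E[α(G)] ≥ 1717/14 ≈ 122.643.
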